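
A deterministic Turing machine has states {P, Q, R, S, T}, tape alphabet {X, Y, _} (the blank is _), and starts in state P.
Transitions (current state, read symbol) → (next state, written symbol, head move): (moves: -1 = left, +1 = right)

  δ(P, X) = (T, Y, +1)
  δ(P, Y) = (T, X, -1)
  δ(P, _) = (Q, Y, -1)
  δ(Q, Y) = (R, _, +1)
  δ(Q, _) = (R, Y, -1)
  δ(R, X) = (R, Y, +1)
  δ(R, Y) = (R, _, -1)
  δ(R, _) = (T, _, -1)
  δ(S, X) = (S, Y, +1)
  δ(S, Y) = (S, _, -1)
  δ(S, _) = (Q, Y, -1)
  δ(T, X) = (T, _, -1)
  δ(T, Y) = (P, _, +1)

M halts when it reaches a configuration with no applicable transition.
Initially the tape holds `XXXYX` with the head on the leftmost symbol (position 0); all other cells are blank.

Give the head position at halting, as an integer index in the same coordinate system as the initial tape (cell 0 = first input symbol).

-2

P | __[X]XXYX   read X → write Y, move +1, go to T
T | __Y[X]XYX   read X → write _, move -1, go to T
T | __[Y]_XYX   read Y → write _, move +1, go to P
P | ___[_]XYX   read _ → write Y, move -1, go to Q
Q | __[_]YXYX   read _ → write Y, move -1, go to R
R | _[_]YYXYX   read _ → write _, move -1, go to T
T | [_]_YYXYX
At halt the head is at cell -2.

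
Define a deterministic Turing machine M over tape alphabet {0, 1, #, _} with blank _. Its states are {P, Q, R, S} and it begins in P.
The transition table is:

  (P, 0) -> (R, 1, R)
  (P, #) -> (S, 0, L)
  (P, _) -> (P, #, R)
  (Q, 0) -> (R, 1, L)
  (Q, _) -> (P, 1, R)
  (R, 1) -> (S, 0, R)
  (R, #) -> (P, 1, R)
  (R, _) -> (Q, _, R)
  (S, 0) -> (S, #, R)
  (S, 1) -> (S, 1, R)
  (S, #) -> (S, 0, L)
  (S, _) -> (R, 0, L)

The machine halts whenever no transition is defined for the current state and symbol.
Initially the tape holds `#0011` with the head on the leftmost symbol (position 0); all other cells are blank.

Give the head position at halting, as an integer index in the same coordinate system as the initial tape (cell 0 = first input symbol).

-1

P | __[#]0011   read # → write 0, move L, go to S
S | _[_]00011   read _ → write 0, move L, go to R
R | [_]000011   read _ → write _, move R, go to Q
Q | _[0]00011   read 0 → write 1, move L, go to R
R | [_]100011   read _ → write _, move R, go to Q
Q | _[1]00011
At halt the head is at cell -1.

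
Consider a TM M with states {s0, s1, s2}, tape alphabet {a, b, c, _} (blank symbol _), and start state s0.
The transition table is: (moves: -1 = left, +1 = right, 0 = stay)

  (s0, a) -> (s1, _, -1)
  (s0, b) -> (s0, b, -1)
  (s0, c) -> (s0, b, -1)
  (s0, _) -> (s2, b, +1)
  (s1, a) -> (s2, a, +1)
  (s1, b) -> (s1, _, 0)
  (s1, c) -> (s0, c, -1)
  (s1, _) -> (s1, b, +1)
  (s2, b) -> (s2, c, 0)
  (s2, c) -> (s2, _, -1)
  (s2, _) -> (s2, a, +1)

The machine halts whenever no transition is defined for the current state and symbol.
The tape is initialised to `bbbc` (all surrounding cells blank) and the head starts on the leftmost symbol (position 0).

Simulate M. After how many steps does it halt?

11

s0 | __[b]bbc   read b → write b, move -1, go to s0
s0 | _[_]bbbc   read _ → write b, move +1, go to s2
s2 | _b[b]bbc   read b → write c, move 0, go to s2
s2 | _b[c]bbc   read c → write _, move -1, go to s2
s2 | _[b]_bbc   read b → write c, move 0, go to s2
s2 | _[c]_bbc   read c → write _, move -1, go to s2
s2 | [_]__bbc   read _ → write a, move +1, go to s2
s2 | a[_]_bbc   read _ → write a, move +1, go to s2
s2 | aa[_]bbc   read _ → write a, move +1, go to s2
s2 | aaa[b]bc   read b → write c, move 0, go to s2
s2 | aaa[c]bc   read c → write _, move -1, go to s2
s2 | aa[a]_bc
M halts after 11 transitions.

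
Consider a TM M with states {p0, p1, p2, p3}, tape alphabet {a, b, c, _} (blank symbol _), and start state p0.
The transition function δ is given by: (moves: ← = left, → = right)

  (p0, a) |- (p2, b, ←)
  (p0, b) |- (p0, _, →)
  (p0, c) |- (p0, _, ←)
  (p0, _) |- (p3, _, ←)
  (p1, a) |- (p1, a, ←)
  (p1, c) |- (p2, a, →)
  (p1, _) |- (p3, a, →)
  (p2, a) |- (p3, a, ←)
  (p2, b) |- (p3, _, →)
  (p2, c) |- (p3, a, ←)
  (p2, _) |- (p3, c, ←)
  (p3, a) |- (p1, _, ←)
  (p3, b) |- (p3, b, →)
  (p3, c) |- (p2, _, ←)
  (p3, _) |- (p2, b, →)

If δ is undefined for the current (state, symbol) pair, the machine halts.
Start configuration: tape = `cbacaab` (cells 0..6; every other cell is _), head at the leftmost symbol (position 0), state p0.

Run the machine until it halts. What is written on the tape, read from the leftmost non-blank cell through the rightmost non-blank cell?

state=p0 head=0 tape=__[c]bacaab   (p0,c)→(p0,_,←)
state=p0 head=-1 tape=_[_]_bacaab   (p0,_)→(p3,_,←)
state=p3 head=-2 tape=[_]__bacaab   (p3,_)→(p2,b,→)
state=p2 head=-1 tape=b[_]_bacaab   (p2,_)→(p3,c,←)
state=p3 head=-2 tape=[b]c_bacaab   (p3,b)→(p3,b,→)
state=p3 head=-1 tape=b[c]_bacaab   (p3,c)→(p2,_,←)
state=p2 head=-2 tape=[b]__bacaab   (p2,b)→(p3,_,→)
state=p3 head=-1 tape=_[_]_bacaab   (p3,_)→(p2,b,→)
state=p2 head=0 tape=_b[_]bacaab   (p2,_)→(p3,c,←)
state=p3 head=-1 tape=_[b]cbacaab   (p3,b)→(p3,b,→)
state=p3 head=0 tape=_b[c]bacaab   (p3,c)→(p2,_,←)
state=p2 head=-1 tape=_[b]_bacaab   (p2,b)→(p3,_,→)
state=p3 head=0 tape=__[_]bacaab   (p3,_)→(p2,b,→)
state=p2 head=1 tape=__b[b]acaab   (p2,b)→(p3,_,→)
state=p3 head=2 tape=__b_[a]caab   (p3,a)→(p1,_,←)
state=p1 head=1 tape=__b[_]_caab   (p1,_)→(p3,a,→)
state=p3 head=2 tape=__ba[_]caab   (p3,_)→(p2,b,→)
state=p2 head=3 tape=__bab[c]aab   (p2,c)→(p3,a,←)
state=p3 head=2 tape=__ba[b]aaab   (p3,b)→(p3,b,→)
state=p3 head=3 tape=__bab[a]aab   (p3,a)→(p1,_,←)
state=p1 head=2 tape=__ba[b]_aab
The non-blank tape span at halt is bab_aab.

bab_aab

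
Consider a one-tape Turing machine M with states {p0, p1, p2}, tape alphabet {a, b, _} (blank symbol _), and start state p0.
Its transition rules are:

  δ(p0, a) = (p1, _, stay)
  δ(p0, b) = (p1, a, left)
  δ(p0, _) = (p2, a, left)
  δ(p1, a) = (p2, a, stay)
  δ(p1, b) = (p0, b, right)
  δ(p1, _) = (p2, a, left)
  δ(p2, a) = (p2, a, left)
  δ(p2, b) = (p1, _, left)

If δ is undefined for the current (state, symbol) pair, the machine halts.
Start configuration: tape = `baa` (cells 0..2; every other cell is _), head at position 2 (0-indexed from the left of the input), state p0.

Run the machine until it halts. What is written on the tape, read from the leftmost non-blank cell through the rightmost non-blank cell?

p0 | __ba[a]   read a → write _, move stay, go to p1
p1 | __ba[_]   read _ → write a, move left, go to p2
p2 | __b[a]a   read a → write a, move left, go to p2
p2 | __[b]aa   read b → write _, move left, go to p1
p1 | _[_]_aa   read _ → write a, move left, go to p2
p2 | [_]a_aa
The non-blank tape span at halt is a_aa.

a_aa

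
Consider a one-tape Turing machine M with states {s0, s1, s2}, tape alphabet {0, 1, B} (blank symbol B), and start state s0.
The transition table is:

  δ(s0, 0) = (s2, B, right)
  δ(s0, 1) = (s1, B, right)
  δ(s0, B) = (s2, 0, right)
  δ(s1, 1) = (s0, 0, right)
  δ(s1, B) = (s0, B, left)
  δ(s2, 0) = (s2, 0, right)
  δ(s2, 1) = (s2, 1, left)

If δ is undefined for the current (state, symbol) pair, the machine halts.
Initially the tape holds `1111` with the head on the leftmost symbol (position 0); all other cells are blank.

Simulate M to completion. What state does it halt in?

s2

s0 | [1]111BB   read 1 → write B, move right, go to s1
s1 | B[1]11BB   read 1 → write 0, move right, go to s0
s0 | B0[1]1BB   read 1 → write B, move right, go to s1
s1 | B0B[1]BB   read 1 → write 0, move right, go to s0
s0 | B0B0[B]B   read B → write 0, move right, go to s2
s2 | B0B00[B]
No transition is defined for (s2, B); M halts in state s2.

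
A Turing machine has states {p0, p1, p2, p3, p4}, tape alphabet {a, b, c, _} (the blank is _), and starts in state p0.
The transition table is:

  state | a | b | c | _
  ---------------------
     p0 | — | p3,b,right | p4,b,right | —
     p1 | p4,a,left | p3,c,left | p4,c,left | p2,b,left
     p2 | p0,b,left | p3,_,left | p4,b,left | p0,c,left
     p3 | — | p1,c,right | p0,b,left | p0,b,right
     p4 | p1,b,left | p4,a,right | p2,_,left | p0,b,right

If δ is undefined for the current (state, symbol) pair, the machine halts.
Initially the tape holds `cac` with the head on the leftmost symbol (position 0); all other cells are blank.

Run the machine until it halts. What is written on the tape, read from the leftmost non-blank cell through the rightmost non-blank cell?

baaab

p0 | _[c]ac__   read c → write b, move right, go to p4
p4 | _b[a]c__   read a → write b, move left, go to p1
p1 | _[b]bc__   read b → write c, move left, go to p3
p3 | [_]cbc__   read _ → write b, move right, go to p0
p0 | b[c]bc__   read c → write b, move right, go to p4
p4 | bb[b]c__   read b → write a, move right, go to p4
p4 | bba[c]__   read c → write _, move left, go to p2
p2 | bb[a]___   read a → write b, move left, go to p0
p0 | b[b]b___   read b → write b, move right, go to p3
p3 | bb[b]___   read b → write c, move right, go to p1
p1 | bbc[_]__   read _ → write b, move left, go to p2
p2 | bb[c]b__   read c → write b, move left, go to p4
p4 | b[b]bb__   read b → write a, move right, go to p4
p4 | ba[b]b__   read b → write a, move right, go to p4
p4 | baa[b]__   read b → write a, move right, go to p4
p4 | baaa[_]_   read _ → write b, move right, go to p0
p0 | baaab[_]
The non-blank tape span at halt is baaab.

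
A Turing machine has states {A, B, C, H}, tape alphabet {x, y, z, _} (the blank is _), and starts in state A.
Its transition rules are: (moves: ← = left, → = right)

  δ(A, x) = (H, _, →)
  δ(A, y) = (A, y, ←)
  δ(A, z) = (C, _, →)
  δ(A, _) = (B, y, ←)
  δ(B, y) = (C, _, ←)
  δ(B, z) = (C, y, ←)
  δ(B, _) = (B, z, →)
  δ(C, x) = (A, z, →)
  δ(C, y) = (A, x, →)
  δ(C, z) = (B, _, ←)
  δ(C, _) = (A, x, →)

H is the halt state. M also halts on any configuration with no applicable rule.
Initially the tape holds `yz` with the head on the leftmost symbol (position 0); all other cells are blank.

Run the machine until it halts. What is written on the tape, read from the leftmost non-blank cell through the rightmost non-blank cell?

state=A head=0 tape=_____[y]z   (A,y)→(A,y,←)
state=A head=-1 tape=____[_]yz   (A,_)→(B,y,←)
state=B head=-2 tape=___[_]yyz   (B,_)→(B,z,→)
state=B head=-1 tape=___z[y]yz   (B,y)→(C,_,←)
state=C head=-2 tape=___[z]_yz   (C,z)→(B,_,←)
state=B head=-3 tape=__[_]__yz   (B,_)→(B,z,→)
state=B head=-2 tape=__z[_]_yz   (B,_)→(B,z,→)
state=B head=-1 tape=__zz[_]yz   (B,_)→(B,z,→)
state=B head=0 tape=__zzz[y]z   (B,y)→(C,_,←)
state=C head=-1 tape=__zz[z]_z   (C,z)→(B,_,←)
state=B head=-2 tape=__z[z]__z   (B,z)→(C,y,←)
state=C head=-3 tape=__[z]y__z   (C,z)→(B,_,←)
state=B head=-4 tape=_[_]_y__z   (B,_)→(B,z,→)
state=B head=-3 tape=_z[_]y__z   (B,_)→(B,z,→)
state=B head=-2 tape=_zz[y]__z   (B,y)→(C,_,←)
state=C head=-3 tape=_z[z]___z   (C,z)→(B,_,←)
state=B head=-4 tape=_[z]____z   (B,z)→(C,y,←)
state=C head=-5 tape=[_]y____z   (C,_)→(A,x,→)
state=A head=-4 tape=x[y]____z   (A,y)→(A,y,←)
state=A head=-5 tape=[x]y____z   (A,x)→(H,_,→)
state=H head=-4 tape=_[y]____z
The non-blank tape span at halt is y____z.

y____z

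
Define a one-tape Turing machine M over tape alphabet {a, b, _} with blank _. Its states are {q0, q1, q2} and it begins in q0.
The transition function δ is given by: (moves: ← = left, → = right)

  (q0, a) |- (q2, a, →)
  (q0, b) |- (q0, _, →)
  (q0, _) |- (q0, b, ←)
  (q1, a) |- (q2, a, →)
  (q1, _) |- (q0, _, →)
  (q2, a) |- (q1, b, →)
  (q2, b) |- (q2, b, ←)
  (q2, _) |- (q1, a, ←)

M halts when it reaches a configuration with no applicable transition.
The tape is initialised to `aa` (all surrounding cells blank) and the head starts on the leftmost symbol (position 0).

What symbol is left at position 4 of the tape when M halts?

state=q0 head=0 tape=[a]a___   (q0,a)→(q2,a,→)
state=q2 head=1 tape=a[a]___   (q2,a)→(q1,b,→)
state=q1 head=2 tape=ab[_]__   (q1,_)→(q0,_,→)
state=q0 head=3 tape=ab_[_]_   (q0,_)→(q0,b,←)
state=q0 head=2 tape=ab[_]b_   (q0,_)→(q0,b,←)
state=q0 head=1 tape=a[b]bb_   (q0,b)→(q0,_,→)
state=q0 head=2 tape=a_[b]b_   (q0,b)→(q0,_,→)
state=q0 head=3 tape=a__[b]_   (q0,b)→(q0,_,→)
state=q0 head=4 tape=a___[_]   (q0,_)→(q0,b,←)
state=q0 head=3 tape=a__[_]b   (q0,_)→(q0,b,←)
state=q0 head=2 tape=a_[_]bb   (q0,_)→(q0,b,←)
state=q0 head=1 tape=a[_]bbb   (q0,_)→(q0,b,←)
state=q0 head=0 tape=[a]bbbb   (q0,a)→(q2,a,→)
state=q2 head=1 tape=a[b]bbb   (q2,b)→(q2,b,←)
state=q2 head=0 tape=[a]bbbb   (q2,a)→(q1,b,→)
state=q1 head=1 tape=b[b]bbb
Cell 4 holds b when M halts.

b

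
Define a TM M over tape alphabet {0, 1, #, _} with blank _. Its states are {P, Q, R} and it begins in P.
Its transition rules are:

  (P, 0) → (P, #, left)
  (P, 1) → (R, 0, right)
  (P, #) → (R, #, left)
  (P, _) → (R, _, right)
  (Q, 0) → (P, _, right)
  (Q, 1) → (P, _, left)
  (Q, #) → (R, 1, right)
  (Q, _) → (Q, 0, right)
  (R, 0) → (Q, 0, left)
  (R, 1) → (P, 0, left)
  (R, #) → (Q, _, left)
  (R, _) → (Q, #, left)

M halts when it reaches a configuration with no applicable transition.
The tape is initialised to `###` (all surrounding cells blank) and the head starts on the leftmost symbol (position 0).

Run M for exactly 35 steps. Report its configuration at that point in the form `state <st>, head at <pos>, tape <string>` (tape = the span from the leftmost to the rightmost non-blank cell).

state=P head=0 tape=_____[#]##   (P,#)→(R,#,left)
state=R head=-1 tape=____[_]###   (R,_)→(Q,#,left)
state=Q head=-2 tape=___[_]####   (Q,_)→(Q,0,right)
state=Q head=-1 tape=___0[#]###   (Q,#)→(R,1,right)
state=R head=0 tape=___01[#]##   (R,#)→(Q,_,left)
state=Q head=-1 tape=___0[1]_##   (Q,1)→(P,_,left)
state=P head=-2 tape=___[0]__##   (P,0)→(P,#,left)
state=P head=-3 tape=__[_]#__##   (P,_)→(R,_,right)
state=R head=-2 tape=___[#]__##   (R,#)→(Q,_,left)
state=Q head=-3 tape=__[_]___##   (Q,_)→(Q,0,right)
state=Q head=-2 tape=__0[_]__##   (Q,_)→(Q,0,right)
state=Q head=-1 tape=__00[_]_##   (Q,_)→(Q,0,right)
state=Q head=0 tape=__000[_]##   (Q,_)→(Q,0,right)
state=Q head=1 tape=__0000[#]#   (Q,#)→(R,1,right)
state=R head=2 tape=__00001[#]   (R,#)→(Q,_,left)
state=Q head=1 tape=__0000[1]_   (Q,1)→(P,_,left)
state=P head=0 tape=__000[0]__   (P,0)→(P,#,left)
state=P head=-1 tape=__00[0]#__   (P,0)→(P,#,left)
state=P head=-2 tape=__0[0]##__   (P,0)→(P,#,left)
state=P head=-3 tape=__[0]###__   (P,0)→(P,#,left)
state=P head=-4 tape=_[_]####__   (P,_)→(R,_,right)
state=R head=-3 tape=__[#]###__   (R,#)→(Q,_,left)
state=Q head=-4 tape=_[_]_###__   (Q,_)→(Q,0,right)
state=Q head=-3 tape=_0[_]###__   (Q,_)→(Q,0,right)
state=Q head=-2 tape=_00[#]##__   (Q,#)→(R,1,right)
state=R head=-1 tape=_001[#]#__   (R,#)→(Q,_,left)
state=Q head=-2 tape=_00[1]_#__   (Q,1)→(P,_,left)
state=P head=-3 tape=_0[0]__#__   (P,0)→(P,#,left)
state=P head=-4 tape=_[0]#__#__   (P,0)→(P,#,left)
state=P head=-5 tape=[_]##__#__   (P,_)→(R,_,right)
state=R head=-4 tape=_[#]#__#__   (R,#)→(Q,_,left)
state=Q head=-5 tape=[_]_#__#__   (Q,_)→(Q,0,right)
state=Q head=-4 tape=0[_]#__#__   (Q,_)→(Q,0,right)
state=Q head=-3 tape=00[#]__#__   (Q,#)→(R,1,right)
state=R head=-2 tape=001[_]_#__   (R,_)→(Q,#,left)
state=Q head=-3 tape=00[1]#_#__
After 35 steps: state Q, head at -3, tape 001#_#.

state Q, head at -3, tape 001#_#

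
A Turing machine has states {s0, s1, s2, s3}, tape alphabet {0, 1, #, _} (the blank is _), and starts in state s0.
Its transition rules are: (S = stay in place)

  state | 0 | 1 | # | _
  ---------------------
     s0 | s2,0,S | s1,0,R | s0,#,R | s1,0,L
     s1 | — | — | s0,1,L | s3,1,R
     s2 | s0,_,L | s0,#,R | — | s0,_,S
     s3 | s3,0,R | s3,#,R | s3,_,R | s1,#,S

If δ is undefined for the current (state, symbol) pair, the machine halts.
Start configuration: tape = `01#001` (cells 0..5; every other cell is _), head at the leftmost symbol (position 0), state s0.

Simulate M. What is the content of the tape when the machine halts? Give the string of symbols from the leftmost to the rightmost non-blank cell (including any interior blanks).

s0 | __[0]1#001___   read 0 → write 0, move S, go to s2
s2 | __[0]1#001___   read 0 → write _, move L, go to s0
s0 | _[_]_1#001___   read _ → write 0, move L, go to s1
s1 | [_]0_1#001___   read _ → write 1, move R, go to s3
s3 | 1[0]_1#001___   read 0 → write 0, move R, go to s3
s3 | 10[_]1#001___   read _ → write #, move S, go to s1
s1 | 10[#]1#001___   read # → write 1, move L, go to s0
s0 | 1[0]11#001___   read 0 → write 0, move S, go to s2
s2 | 1[0]11#001___   read 0 → write _, move L, go to s0
s0 | [1]_11#001___   read 1 → write 0, move R, go to s1
s1 | 0[_]11#001___   read _ → write 1, move R, go to s3
s3 | 01[1]1#001___   read 1 → write #, move R, go to s3
s3 | 01#[1]#001___   read 1 → write #, move R, go to s3
s3 | 01##[#]001___   read # → write _, move R, go to s3
s3 | 01##_[0]01___   read 0 → write 0, move R, go to s3
s3 | 01##_0[0]1___   read 0 → write 0, move R, go to s3
s3 | 01##_00[1]___   read 1 → write #, move R, go to s3
s3 | 01##_00#[_]__   read _ → write #, move S, go to s1
s1 | 01##_00#[#]__   read # → write 1, move L, go to s0
s0 | 01##_00[#]1__   read # → write #, move R, go to s0
s0 | 01##_00#[1]__   read 1 → write 0, move R, go to s1
s1 | 01##_00#0[_]_   read _ → write 1, move R, go to s3
s3 | 01##_00#01[_]   read _ → write #, move S, go to s1
s1 | 01##_00#01[#]   read # → write 1, move L, go to s0
s0 | 01##_00#0[1]1   read 1 → write 0, move R, go to s1
s1 | 01##_00#00[1]
The non-blank tape span at halt is 01##_00#001.

01##_00#001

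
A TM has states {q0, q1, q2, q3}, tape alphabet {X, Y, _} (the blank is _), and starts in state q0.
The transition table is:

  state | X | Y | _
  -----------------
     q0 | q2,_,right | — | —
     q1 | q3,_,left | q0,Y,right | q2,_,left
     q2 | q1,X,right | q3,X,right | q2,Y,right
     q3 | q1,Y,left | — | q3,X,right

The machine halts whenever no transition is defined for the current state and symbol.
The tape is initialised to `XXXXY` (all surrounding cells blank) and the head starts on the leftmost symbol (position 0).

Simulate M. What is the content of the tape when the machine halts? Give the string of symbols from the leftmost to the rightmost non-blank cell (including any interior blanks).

state=q0 head=0 tape=_[X]XXXY   (q0,X)→(q2,_,right)
state=q2 head=1 tape=__[X]XXY   (q2,X)→(q1,X,right)
state=q1 head=2 tape=__X[X]XY   (q1,X)→(q3,_,left)
state=q3 head=1 tape=__[X]_XY   (q3,X)→(q1,Y,left)
state=q1 head=0 tape=_[_]Y_XY   (q1,_)→(q2,_,left)
state=q2 head=-1 tape=[_]_Y_XY   (q2,_)→(q2,Y,right)
state=q2 head=0 tape=Y[_]Y_XY   (q2,_)→(q2,Y,right)
state=q2 head=1 tape=YY[Y]_XY   (q2,Y)→(q3,X,right)
state=q3 head=2 tape=YYX[_]XY   (q3,_)→(q3,X,right)
state=q3 head=3 tape=YYXX[X]Y   (q3,X)→(q1,Y,left)
state=q1 head=2 tape=YYX[X]YY   (q1,X)→(q3,_,left)
state=q3 head=1 tape=YY[X]_YY   (q3,X)→(q1,Y,left)
state=q1 head=0 tape=Y[Y]Y_YY   (q1,Y)→(q0,Y,right)
state=q0 head=1 tape=YY[Y]_YY
The non-blank tape span at halt is YYY_YY.

YYY_YY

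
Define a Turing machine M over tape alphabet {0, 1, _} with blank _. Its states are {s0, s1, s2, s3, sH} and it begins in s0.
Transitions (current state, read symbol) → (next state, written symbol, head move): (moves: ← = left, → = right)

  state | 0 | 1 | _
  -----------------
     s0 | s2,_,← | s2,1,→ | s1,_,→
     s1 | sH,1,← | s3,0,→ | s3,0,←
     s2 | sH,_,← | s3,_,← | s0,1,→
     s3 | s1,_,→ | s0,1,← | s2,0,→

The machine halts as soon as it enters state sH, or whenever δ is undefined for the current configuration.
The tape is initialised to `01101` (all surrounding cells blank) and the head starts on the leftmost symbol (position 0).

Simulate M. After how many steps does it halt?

s0 | _[0]1101____   read 0 → write _, move ←, go to s2
s2 | [_]_1101____   read _ → write 1, move →, go to s0
s0 | 1[_]1101____   read _ → write _, move →, go to s1
s1 | 1_[1]101____   read 1 → write 0, move →, go to s3
s3 | 1_0[1]01____   read 1 → write 1, move ←, go to s0
s0 | 1_[0]101____   read 0 → write _, move ←, go to s2
s2 | 1[_]_101____   read _ → write 1, move →, go to s0
s0 | 11[_]101____   read _ → write _, move →, go to s1
s1 | 11_[1]01____   read 1 → write 0, move →, go to s3
s3 | 11_0[0]1____   read 0 → write _, move →, go to s1
s1 | 11_0_[1]____   read 1 → write 0, move →, go to s3
s3 | 11_0_0[_]___   read _ → write 0, move →, go to s2
s2 | 11_0_00[_]__   read _ → write 1, move →, go to s0
s0 | 11_0_001[_]_   read _ → write _, move →, go to s1
s1 | 11_0_001_[_]   read _ → write 0, move ←, go to s3
s3 | 11_0_001[_]0   read _ → write 0, move →, go to s2
s2 | 11_0_0010[0]   read 0 → write _, move ←, go to sH
sH | 11_0_001[0]_
M halts after 17 transitions.

17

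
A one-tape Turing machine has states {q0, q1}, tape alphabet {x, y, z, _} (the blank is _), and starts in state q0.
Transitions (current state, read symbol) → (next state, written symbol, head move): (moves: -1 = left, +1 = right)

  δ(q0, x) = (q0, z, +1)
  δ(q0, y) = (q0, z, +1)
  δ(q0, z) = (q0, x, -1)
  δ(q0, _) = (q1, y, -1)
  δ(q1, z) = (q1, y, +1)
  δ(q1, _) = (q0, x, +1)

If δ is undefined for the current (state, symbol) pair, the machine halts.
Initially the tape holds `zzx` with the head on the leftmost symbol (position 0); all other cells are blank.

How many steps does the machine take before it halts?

15

state=q0 head=0 tape=__[z]zx_   (q0,z)→(q0,x,-1)
state=q0 head=-1 tape=_[_]xzx_   (q0,_)→(q1,y,-1)
state=q1 head=-2 tape=[_]yxzx_   (q1,_)→(q0,x,+1)
state=q0 head=-1 tape=x[y]xzx_   (q0,y)→(q0,z,+1)
state=q0 head=0 tape=xz[x]zx_   (q0,x)→(q0,z,+1)
state=q0 head=1 tape=xzz[z]x_   (q0,z)→(q0,x,-1)
state=q0 head=0 tape=xz[z]xx_   (q0,z)→(q0,x,-1)
state=q0 head=-1 tape=x[z]xxx_   (q0,z)→(q0,x,-1)
state=q0 head=-2 tape=[x]xxxx_   (q0,x)→(q0,z,+1)
state=q0 head=-1 tape=z[x]xxx_   (q0,x)→(q0,z,+1)
state=q0 head=0 tape=zz[x]xx_   (q0,x)→(q0,z,+1)
state=q0 head=1 tape=zzz[x]x_   (q0,x)→(q0,z,+1)
state=q0 head=2 tape=zzzz[x]_   (q0,x)→(q0,z,+1)
state=q0 head=3 tape=zzzzz[_]   (q0,_)→(q1,y,-1)
state=q1 head=2 tape=zzzz[z]y   (q1,z)→(q1,y,+1)
state=q1 head=3 tape=zzzzy[y]
M halts after 15 transitions.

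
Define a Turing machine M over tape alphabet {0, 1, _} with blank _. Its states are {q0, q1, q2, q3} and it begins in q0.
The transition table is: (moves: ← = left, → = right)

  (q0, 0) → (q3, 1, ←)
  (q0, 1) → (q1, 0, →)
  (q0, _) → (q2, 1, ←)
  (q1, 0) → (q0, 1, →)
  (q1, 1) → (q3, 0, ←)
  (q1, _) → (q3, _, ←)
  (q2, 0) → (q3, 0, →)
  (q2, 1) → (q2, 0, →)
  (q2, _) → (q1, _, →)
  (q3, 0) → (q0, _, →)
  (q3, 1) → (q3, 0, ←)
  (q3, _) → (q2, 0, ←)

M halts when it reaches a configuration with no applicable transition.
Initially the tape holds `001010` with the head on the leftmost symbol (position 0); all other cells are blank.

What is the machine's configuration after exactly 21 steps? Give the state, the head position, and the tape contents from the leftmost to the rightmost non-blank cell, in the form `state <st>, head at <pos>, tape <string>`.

state q3, head at 7, tape 10101000_0

q0 | __[0]01010___   read 0 → write 1, move ←, go to q3
q3 | _[_]101010___   read _ → write 0, move ←, go to q2
q2 | [_]0101010___   read _ → write _, move →, go to q1
q1 | _[0]101010___   read 0 → write 1, move →, go to q0
q0 | _1[1]01010___   read 1 → write 0, move →, go to q1
q1 | _10[0]1010___   read 0 → write 1, move →, go to q0
q0 | _101[1]010___   read 1 → write 0, move →, go to q1
q1 | _1010[0]10___   read 0 → write 1, move →, go to q0
q0 | _10101[1]0___   read 1 → write 0, move →, go to q1
q1 | _101010[0]___   read 0 → write 1, move →, go to q0
q0 | _1010101[_]__   read _ → write 1, move ←, go to q2
q2 | _101010[1]1__   read 1 → write 0, move →, go to q2
q2 | _1010100[1]__   read 1 → write 0, move →, go to q2
q2 | _10101000[_]_   read _ → write _, move →, go to q1
q1 | _10101000_[_]   read _ → write _, move ←, go to q3
q3 | _10101000[_]_   read _ → write 0, move ←, go to q2
q2 | _1010100[0]0_   read 0 → write 0, move →, go to q3
q3 | _10101000[0]_   read 0 → write _, move →, go to q0
q0 | _10101000_[_]   read _ → write 1, move ←, go to q2
q2 | _10101000[_]1   read _ → write _, move →, go to q1
q1 | _10101000_[1]   read 1 → write 0, move ←, go to q3
q3 | _10101000[_]0
After 21 steps: state q3, head at 7, tape 10101000_0.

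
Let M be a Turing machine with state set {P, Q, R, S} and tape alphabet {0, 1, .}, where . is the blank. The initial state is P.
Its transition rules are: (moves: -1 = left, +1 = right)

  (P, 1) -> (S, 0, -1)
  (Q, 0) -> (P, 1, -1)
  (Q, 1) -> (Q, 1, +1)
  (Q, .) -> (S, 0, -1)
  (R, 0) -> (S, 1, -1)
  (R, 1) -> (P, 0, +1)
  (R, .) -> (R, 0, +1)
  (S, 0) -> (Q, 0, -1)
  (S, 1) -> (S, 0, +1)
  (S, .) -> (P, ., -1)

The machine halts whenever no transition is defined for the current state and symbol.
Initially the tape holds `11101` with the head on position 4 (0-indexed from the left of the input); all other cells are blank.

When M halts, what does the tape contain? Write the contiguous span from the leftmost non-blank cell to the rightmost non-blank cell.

01010

P | ..1110[1]   read 1 → write 0, move -1, go to S
S | ..111[0]0   read 0 → write 0, move -1, go to Q
Q | ..11[1]00   read 1 → write 1, move +1, go to Q
Q | ..111[0]0   read 0 → write 1, move -1, go to P
P | ..11[1]10   read 1 → write 0, move -1, go to S
S | ..1[1]010   read 1 → write 0, move +1, go to S
S | ..10[0]10   read 0 → write 0, move -1, go to Q
Q | ..1[0]010   read 0 → write 1, move -1, go to P
P | ..[1]1010   read 1 → write 0, move -1, go to S
S | .[.]01010   read . → write ., move -1, go to P
P | [.].01010
The non-blank tape span at halt is 01010.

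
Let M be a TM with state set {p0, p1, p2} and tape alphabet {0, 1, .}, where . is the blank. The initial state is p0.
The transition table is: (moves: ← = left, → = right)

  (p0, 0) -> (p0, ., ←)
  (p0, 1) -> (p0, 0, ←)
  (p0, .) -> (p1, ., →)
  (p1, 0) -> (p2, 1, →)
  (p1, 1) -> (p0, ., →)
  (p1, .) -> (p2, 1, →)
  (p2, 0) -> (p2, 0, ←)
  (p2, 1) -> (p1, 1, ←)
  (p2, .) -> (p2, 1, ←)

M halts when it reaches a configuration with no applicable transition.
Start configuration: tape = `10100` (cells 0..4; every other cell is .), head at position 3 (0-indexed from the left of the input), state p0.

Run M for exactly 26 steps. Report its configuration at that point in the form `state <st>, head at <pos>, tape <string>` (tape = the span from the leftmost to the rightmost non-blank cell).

state p1, head at 1, tape 00.0

p0 | .101[0]0   read 0 → write ., move ←, go to p0
p0 | .10[1].0   read 1 → write 0, move ←, go to p0
p0 | .1[0]0.0   read 0 → write ., move ←, go to p0
p0 | .[1].0.0   read 1 → write 0, move ←, go to p0
p0 | [.]0.0.0   read . → write ., move →, go to p1
p1 | .[0].0.0   read 0 → write 1, move →, go to p2
p2 | .1[.]0.0   read . → write 1, move ←, go to p2
p2 | .[1]10.0   read 1 → write 1, move ←, go to p1
p1 | [.]110.0   read . → write 1, move →, go to p2
p2 | 1[1]10.0   read 1 → write 1, move ←, go to p1
p1 | [1]110.0   read 1 → write ., move →, go to p0
p0 | .[1]10.0   read 1 → write 0, move ←, go to p0
p0 | [.]010.0   read . → write ., move →, go to p1
p1 | .[0]10.0   read 0 → write 1, move →, go to p2
p2 | .1[1]0.0   read 1 → write 1, move ←, go to p1
p1 | .[1]10.0   read 1 → write ., move →, go to p0
p0 | ..[1]0.0   read 1 → write 0, move ←, go to p0
p0 | .[.]00.0   read . → write ., move →, go to p1
p1 | ..[0]0.0   read 0 → write 1, move →, go to p2
p2 | ..1[0].0   read 0 → write 0, move ←, go to p2
p2 | ..[1]0.0   read 1 → write 1, move ←, go to p1
p1 | .[.]10.0   read . → write 1, move →, go to p2
p2 | .1[1]0.0   read 1 → write 1, move ←, go to p1
p1 | .[1]10.0   read 1 → write ., move →, go to p0
p0 | ..[1]0.0   read 1 → write 0, move ←, go to p0
p0 | .[.]00.0   read . → write ., move →, go to p1
p1 | ..[0]0.0
After 26 steps: state p1, head at 1, tape 00.0.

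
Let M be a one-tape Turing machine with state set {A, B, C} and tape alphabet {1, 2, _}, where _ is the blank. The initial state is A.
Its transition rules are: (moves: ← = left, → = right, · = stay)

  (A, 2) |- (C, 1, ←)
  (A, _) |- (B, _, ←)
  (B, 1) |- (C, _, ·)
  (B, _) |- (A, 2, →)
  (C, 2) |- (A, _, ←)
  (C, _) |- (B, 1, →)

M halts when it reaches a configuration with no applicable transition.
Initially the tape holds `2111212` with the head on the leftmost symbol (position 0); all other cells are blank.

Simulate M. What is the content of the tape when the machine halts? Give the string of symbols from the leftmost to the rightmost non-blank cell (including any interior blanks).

11111212

state=A head=0 tape=_[2]111212   (A,2)→(C,1,←)
state=C head=-1 tape=[_]1111212   (C,_)→(B,1,→)
state=B head=0 tape=1[1]111212   (B,1)→(C,_,·)
state=C head=0 tape=1[_]111212   (C,_)→(B,1,→)
state=B head=1 tape=11[1]11212   (B,1)→(C,_,·)
state=C head=1 tape=11[_]11212   (C,_)→(B,1,→)
state=B head=2 tape=111[1]1212   (B,1)→(C,_,·)
state=C head=2 tape=111[_]1212   (C,_)→(B,1,→)
state=B head=3 tape=1111[1]212   (B,1)→(C,_,·)
state=C head=3 tape=1111[_]212   (C,_)→(B,1,→)
state=B head=4 tape=11111[2]12
The non-blank tape span at halt is 11111212.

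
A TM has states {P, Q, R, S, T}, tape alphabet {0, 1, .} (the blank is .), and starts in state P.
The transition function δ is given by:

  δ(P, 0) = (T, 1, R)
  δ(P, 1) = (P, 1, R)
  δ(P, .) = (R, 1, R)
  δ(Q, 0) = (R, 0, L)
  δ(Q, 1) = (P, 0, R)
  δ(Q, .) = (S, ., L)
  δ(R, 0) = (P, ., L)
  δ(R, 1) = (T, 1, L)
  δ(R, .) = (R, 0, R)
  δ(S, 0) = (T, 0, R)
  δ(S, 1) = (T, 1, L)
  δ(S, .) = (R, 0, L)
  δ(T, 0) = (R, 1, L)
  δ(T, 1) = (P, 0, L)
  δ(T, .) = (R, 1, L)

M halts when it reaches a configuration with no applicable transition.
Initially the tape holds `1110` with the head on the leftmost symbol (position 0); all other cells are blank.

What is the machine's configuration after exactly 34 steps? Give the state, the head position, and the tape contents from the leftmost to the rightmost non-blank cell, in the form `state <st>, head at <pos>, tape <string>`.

state=P head=0 tape=[1]110...   (P,1)→(P,1,R)
state=P head=1 tape=1[1]10...   (P,1)→(P,1,R)
state=P head=2 tape=11[1]0...   (P,1)→(P,1,R)
state=P head=3 tape=111[0]...   (P,0)→(T,1,R)
state=T head=4 tape=1111[.]..   (T,.)→(R,1,L)
state=R head=3 tape=111[1]1..   (R,1)→(T,1,L)
state=T head=2 tape=11[1]11..   (T,1)→(P,0,L)
state=P head=1 tape=1[1]011..   (P,1)→(P,1,R)
state=P head=2 tape=11[0]11..   (P,0)→(T,1,R)
state=T head=3 tape=111[1]1..   (T,1)→(P,0,L)
state=P head=2 tape=11[1]01..   (P,1)→(P,1,R)
state=P head=3 tape=111[0]1..   (P,0)→(T,1,R)
state=T head=4 tape=1111[1]..   (T,1)→(P,0,L)
state=P head=3 tape=111[1]0..   (P,1)→(P,1,R)
state=P head=4 tape=1111[0]..   (P,0)→(T,1,R)
state=T head=5 tape=11111[.].   (T,.)→(R,1,L)
state=R head=4 tape=1111[1]1.   (R,1)→(T,1,L)
state=T head=3 tape=111[1]11.   (T,1)→(P,0,L)
state=P head=2 tape=11[1]011.   (P,1)→(P,1,R)
state=P head=3 tape=111[0]11.   (P,0)→(T,1,R)
state=T head=4 tape=1111[1]1.   (T,1)→(P,0,L)
state=P head=3 tape=111[1]01.   (P,1)→(P,1,R)
state=P head=4 tape=1111[0]1.   (P,0)→(T,1,R)
state=T head=5 tape=11111[1].   (T,1)→(P,0,L)
state=P head=4 tape=1111[1]0.   (P,1)→(P,1,R)
state=P head=5 tape=11111[0].   (P,0)→(T,1,R)
state=T head=6 tape=111111[.]   (T,.)→(R,1,L)
state=R head=5 tape=11111[1]1   (R,1)→(T,1,L)
state=T head=4 tape=1111[1]11   (T,1)→(P,0,L)
state=P head=3 tape=111[1]011   (P,1)→(P,1,R)
state=P head=4 tape=1111[0]11   (P,0)→(T,1,R)
state=T head=5 tape=11111[1]1   (T,1)→(P,0,L)
state=P head=4 tape=1111[1]01   (P,1)→(P,1,R)
state=P head=5 tape=11111[0]1   (P,0)→(T,1,R)
state=T head=6 tape=111111[1]
After 34 steps: state T, head at 6, tape 1111111.

state T, head at 6, tape 1111111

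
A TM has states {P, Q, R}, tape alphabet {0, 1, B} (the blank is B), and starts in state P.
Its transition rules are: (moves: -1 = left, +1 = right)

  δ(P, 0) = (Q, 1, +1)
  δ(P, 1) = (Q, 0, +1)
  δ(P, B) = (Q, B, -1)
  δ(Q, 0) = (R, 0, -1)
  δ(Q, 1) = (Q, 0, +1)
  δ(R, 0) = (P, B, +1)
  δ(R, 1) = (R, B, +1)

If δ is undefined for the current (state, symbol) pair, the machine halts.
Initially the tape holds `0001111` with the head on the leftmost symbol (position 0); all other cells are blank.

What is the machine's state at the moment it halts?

state=P head=0 tape=[0]001111B   (P,0)→(Q,1,+1)
state=Q head=1 tape=1[0]01111B   (Q,0)→(R,0,-1)
state=R head=0 tape=[1]001111B   (R,1)→(R,B,+1)
state=R head=1 tape=B[0]01111B   (R,0)→(P,B,+1)
state=P head=2 tape=BB[0]1111B   (P,0)→(Q,1,+1)
state=Q head=3 tape=BB1[1]111B   (Q,1)→(Q,0,+1)
state=Q head=4 tape=BB10[1]11B   (Q,1)→(Q,0,+1)
state=Q head=5 tape=BB100[1]1B   (Q,1)→(Q,0,+1)
state=Q head=6 tape=BB1000[1]B   (Q,1)→(Q,0,+1)
state=Q head=7 tape=BB10000[B]
No transition is defined for (Q, B); M halts in state Q.

Q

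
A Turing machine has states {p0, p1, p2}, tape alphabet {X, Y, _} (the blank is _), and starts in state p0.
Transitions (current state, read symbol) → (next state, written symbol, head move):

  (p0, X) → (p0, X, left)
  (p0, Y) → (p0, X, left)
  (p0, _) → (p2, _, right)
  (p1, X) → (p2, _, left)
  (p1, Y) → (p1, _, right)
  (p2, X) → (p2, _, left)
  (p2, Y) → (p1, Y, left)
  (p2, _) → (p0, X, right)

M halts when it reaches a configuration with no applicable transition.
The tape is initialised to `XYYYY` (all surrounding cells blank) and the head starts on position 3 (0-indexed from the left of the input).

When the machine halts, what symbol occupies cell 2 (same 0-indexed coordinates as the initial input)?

X

p0 | _XYY[Y]Y   read Y → write X, move left, go to p0
p0 | _XY[Y]XY   read Y → write X, move left, go to p0
p0 | _X[Y]XXY   read Y → write X, move left, go to p0
p0 | _[X]XXXY   read X → write X, move left, go to p0
p0 | [_]XXXXY   read _ → write _, move right, go to p2
p2 | _[X]XXXY   read X → write _, move left, go to p2
p2 | [_]_XXXY   read _ → write X, move right, go to p0
p0 | X[_]XXXY   read _ → write _, move right, go to p2
p2 | X_[X]XXY   read X → write _, move left, go to p2
p2 | X[_]_XXY   read _ → write X, move right, go to p0
p0 | XX[_]XXY   read _ → write _, move right, go to p2
p2 | XX_[X]XY   read X → write _, move left, go to p2
p2 | XX[_]_XY   read _ → write X, move right, go to p0
p0 | XXX[_]XY   read _ → write _, move right, go to p2
p2 | XXX_[X]Y   read X → write _, move left, go to p2
p2 | XXX[_]_Y   read _ → write X, move right, go to p0
p0 | XXXX[_]Y   read _ → write _, move right, go to p2
p2 | XXXX_[Y]   read Y → write Y, move left, go to p1
p1 | XXXX[_]Y
Cell 2 holds X when M halts.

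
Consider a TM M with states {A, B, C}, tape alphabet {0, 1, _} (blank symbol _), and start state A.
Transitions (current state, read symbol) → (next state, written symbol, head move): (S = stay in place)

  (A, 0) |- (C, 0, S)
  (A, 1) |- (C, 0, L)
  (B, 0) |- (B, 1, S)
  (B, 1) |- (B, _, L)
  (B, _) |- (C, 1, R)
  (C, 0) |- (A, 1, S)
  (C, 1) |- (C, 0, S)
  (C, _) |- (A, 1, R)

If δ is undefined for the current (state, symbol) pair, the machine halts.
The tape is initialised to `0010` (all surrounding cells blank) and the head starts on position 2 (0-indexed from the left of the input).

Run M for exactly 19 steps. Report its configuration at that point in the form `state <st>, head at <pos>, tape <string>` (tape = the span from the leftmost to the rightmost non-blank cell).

state C, head at -3, tape 000000

state=A head=2 tape=___00[1]0   (A,1)→(C,0,L)
state=C head=1 tape=___0[0]00   (C,0)→(A,1,S)
state=A head=1 tape=___0[1]00   (A,1)→(C,0,L)
state=C head=0 tape=___[0]000   (C,0)→(A,1,S)
state=A head=0 tape=___[1]000   (A,1)→(C,0,L)
state=C head=-1 tape=__[_]0000   (C,_)→(A,1,R)
state=A head=0 tape=__1[0]000   (A,0)→(C,0,S)
state=C head=0 tape=__1[0]000   (C,0)→(A,1,S)
state=A head=0 tape=__1[1]000   (A,1)→(C,0,L)
state=C head=-1 tape=__[1]0000   (C,1)→(C,0,S)
state=C head=-1 tape=__[0]0000   (C,0)→(A,1,S)
state=A head=-1 tape=__[1]0000   (A,1)→(C,0,L)
state=C head=-2 tape=_[_]00000   (C,_)→(A,1,R)
state=A head=-1 tape=_1[0]0000   (A,0)→(C,0,S)
state=C head=-1 tape=_1[0]0000   (C,0)→(A,1,S)
state=A head=-1 tape=_1[1]0000   (A,1)→(C,0,L)
state=C head=-2 tape=_[1]00000   (C,1)→(C,0,S)
state=C head=-2 tape=_[0]00000   (C,0)→(A,1,S)
state=A head=-2 tape=_[1]00000   (A,1)→(C,0,L)
state=C head=-3 tape=[_]000000
After 19 steps: state C, head at -3, tape 000000.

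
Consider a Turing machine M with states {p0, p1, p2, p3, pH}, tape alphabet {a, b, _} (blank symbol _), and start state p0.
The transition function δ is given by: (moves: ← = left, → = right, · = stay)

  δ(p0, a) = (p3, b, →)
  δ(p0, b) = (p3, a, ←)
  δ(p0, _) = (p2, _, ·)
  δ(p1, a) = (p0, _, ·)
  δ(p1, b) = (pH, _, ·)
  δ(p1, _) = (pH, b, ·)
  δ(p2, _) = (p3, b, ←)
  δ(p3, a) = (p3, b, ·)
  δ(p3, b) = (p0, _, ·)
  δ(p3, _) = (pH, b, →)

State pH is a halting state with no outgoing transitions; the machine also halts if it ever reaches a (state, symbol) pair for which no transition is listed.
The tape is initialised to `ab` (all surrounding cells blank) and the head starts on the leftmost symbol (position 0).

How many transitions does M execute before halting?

8

state=p0 head=0 tape=_[a]b   (p0,a)→(p3,b,→)
state=p3 head=1 tape=_b[b]   (p3,b)→(p0,_,·)
state=p0 head=1 tape=_b[_]   (p0,_)→(p2,_,·)
state=p2 head=1 tape=_b[_]   (p2,_)→(p3,b,←)
state=p3 head=0 tape=_[b]b   (p3,b)→(p0,_,·)
state=p0 head=0 tape=_[_]b   (p0,_)→(p2,_,·)
state=p2 head=0 tape=_[_]b   (p2,_)→(p3,b,←)
state=p3 head=-1 tape=[_]bb   (p3,_)→(pH,b,→)
state=pH head=0 tape=b[b]b
M halts after 8 transitions.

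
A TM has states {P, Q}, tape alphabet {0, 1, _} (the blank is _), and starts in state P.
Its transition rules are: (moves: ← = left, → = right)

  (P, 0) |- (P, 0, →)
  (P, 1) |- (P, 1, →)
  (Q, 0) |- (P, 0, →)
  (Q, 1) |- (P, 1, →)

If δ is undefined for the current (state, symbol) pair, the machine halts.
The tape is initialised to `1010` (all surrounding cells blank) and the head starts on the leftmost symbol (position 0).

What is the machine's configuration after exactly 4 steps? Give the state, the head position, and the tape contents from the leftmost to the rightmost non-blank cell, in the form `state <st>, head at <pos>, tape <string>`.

state P, head at 4, tape 1010

P | [1]010_   read 1 → write 1, move →, go to P
P | 1[0]10_   read 0 → write 0, move →, go to P
P | 10[1]0_   read 1 → write 1, move →, go to P
P | 101[0]_   read 0 → write 0, move →, go to P
P | 1010[_]
After 4 steps: state P, head at 4, tape 1010.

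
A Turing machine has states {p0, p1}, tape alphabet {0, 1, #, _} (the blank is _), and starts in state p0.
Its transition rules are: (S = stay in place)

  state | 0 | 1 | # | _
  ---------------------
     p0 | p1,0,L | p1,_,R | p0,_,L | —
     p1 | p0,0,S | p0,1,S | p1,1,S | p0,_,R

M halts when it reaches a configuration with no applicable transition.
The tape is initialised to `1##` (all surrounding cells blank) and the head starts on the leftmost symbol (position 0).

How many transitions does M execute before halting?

p0 | [1]##__   read 1 → write _, move R, go to p1
p1 | _[#]#__   read # → write 1, move S, go to p1
p1 | _[1]#__   read 1 → write 1, move S, go to p0
p0 | _[1]#__   read 1 → write _, move R, go to p1
p1 | __[#]__   read # → write 1, move S, go to p1
p1 | __[1]__   read 1 → write 1, move S, go to p0
p0 | __[1]__   read 1 → write _, move R, go to p1
p1 | ___[_]_   read _ → write _, move R, go to p0
p0 | ____[_]
M halts after 8 transitions.

8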